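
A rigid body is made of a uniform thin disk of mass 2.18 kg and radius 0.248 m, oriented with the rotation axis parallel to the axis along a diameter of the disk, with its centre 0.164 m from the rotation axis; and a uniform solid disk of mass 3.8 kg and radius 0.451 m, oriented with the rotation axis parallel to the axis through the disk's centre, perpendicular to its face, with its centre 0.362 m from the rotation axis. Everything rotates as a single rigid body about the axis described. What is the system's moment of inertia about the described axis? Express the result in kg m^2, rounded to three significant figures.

0.977

Thin disk: I_cm = (1/4)MR² = (1/4)(2.18)(0.248)² = 0.03352 kg m^2; centre at d = 0.164 m, so the parallel axis theorem gives I = 0.03352 + (2.18)(0.164)² = 0.092153 kg m^2.
Solid disk: I_cm = (1/2)MR² = (1/2)(3.8)(0.451)² = 0.38646 kg m^2; centre at d = 0.362 m, so the parallel axis theorem gives I = 0.38646 + (3.8)(0.362)² = 0.88443 kg m^2.
Total I = 0.092153 + 0.88443 = 0.97658 kg m^2.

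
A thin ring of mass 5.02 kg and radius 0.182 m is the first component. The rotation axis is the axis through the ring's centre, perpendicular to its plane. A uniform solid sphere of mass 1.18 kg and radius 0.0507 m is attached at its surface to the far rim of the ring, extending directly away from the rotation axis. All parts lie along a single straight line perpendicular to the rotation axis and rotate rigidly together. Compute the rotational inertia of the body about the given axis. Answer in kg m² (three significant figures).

0.231

Thin ring: I_cm = MR² = (5.02)(0.182)² = 0.16628 kg m²; axis through the centre, so I = 0.16628 kg m².
Solid sphere: I_cm = (2/5)MR² = (2/5)(1.18)(0.0507)² = 0.0012133 kg m²; centre at d = 0.182 + 0.0507 = 0.2327 m, so the parallel axis theorem gives I = 0.0012133 + (1.18)(0.2327)² = 0.065109 kg m².
Total I = 0.16628 + 0.065109 = 0.23139 kg m².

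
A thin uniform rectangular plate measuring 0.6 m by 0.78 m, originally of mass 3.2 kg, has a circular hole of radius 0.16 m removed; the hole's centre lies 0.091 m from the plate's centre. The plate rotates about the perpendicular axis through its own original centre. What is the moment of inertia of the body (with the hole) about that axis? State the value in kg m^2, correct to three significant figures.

Unpierced body about its centre: I₀ = (1/12)M(a²+b²) = (1/12)(3.2)[(0.6)² + (0.78)²] = 0.25824 kg m^2.
The removed disk has mass m = M·πr²/(ab) = (3.2)·π(0.16)²/(0.6·0.78) = 0.54991 kg (same uniform areal density).
Its moment of inertia about the rotation axis (parallel-axis theorem): I_hole = (1/2)mr² + md² = (1/2)(0.54991)(0.16)² + (0.54991)(0.091)² = 0.011593 kg m^2.
Treating the hole as negative mass, I = I₀ − I_hole = 0.25824 − 0.011593 = 0.24665 kg m^2.

0.247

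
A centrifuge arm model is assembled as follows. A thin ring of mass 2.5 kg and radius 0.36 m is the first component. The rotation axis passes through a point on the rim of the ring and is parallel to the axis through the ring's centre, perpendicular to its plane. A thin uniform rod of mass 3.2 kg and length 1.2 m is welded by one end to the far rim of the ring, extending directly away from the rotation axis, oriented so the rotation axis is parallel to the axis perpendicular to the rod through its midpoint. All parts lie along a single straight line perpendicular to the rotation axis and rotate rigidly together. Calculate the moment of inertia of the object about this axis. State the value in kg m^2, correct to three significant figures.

Thin ring: I_cm = MR² = (2.5)(0.36)² = 0.324 kg m^2; centre at d = 0.36 m, so the parallel axis theorem gives I = 0.324 + (2.5)(0.36)² = 0.648 kg m^2.
Thin rod: I_cm = (1/12)ML² = (1/12)(3.2)(1.2)² = 0.384 kg m^2; centre at d = 0.36 + 0.36 + 0.6 = 1.32 m, so the parallel axis theorem gives I = 0.384 + (3.2)(1.32)² = 5.9597 kg m^2.
Total I = 0.648 + 5.9597 = 6.6077 kg m^2.

6.61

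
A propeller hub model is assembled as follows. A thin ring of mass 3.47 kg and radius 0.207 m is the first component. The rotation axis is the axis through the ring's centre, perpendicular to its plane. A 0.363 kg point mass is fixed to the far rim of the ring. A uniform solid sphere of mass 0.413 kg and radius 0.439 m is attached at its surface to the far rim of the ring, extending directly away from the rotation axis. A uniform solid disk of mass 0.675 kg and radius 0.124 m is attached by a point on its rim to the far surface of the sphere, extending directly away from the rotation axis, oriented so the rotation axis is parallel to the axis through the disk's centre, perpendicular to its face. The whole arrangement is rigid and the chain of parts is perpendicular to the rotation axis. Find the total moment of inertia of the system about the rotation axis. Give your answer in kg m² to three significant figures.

Thin ring: I_cm = MR² = (3.47)(0.207)² = 0.14869 kg m²; axis through the centre, so I = 0.14869 kg m².
Point mass: I_cm = 0; centre at d = 0.207 m, so the parallel axis theorem gives I = 0 + (0.363)(0.207)² = 0.015554 kg m².
Solid sphere: I_cm = (2/5)MR² = (2/5)(0.413)(0.439)² = 0.031838 kg m²; centre at d = 0.207 + 0.439 = 0.646 m, so the parallel axis theorem gives I = 0.031838 + (0.413)(0.646)² = 0.20419 kg m².
Solid disk: I_cm = (1/2)MR² = (1/2)(0.675)(0.124)² = 0.0051894 kg m²; centre at d = 0.207 + 0.439 + 0.439 + 0.124 = 1.209 m, so the parallel axis theorem gives I = 0.0051894 + (0.675)(1.209)² = 0.99182 kg m².
Total I = 0.14869 + 0.015554 + 0.20419 + 0.99182 = 1.3603 kg m².

1.36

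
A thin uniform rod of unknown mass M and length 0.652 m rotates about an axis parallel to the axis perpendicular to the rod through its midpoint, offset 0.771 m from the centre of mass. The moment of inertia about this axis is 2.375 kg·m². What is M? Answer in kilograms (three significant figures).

3.77

I = I_cm + Md² = (1/12)ML² + Md² = M·[0.0833333·(0.652)² + (0.771)²] = M·0.62987.
So M = 2.375 / 0.62987 = 3.7706 kg.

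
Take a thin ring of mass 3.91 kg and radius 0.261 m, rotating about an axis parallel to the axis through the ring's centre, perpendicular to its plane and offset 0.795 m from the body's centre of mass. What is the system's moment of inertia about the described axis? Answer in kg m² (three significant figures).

I_cm = MR² = (3.91)(0.261)² = 0.26635 kg m²; centre at d = 0.795 m, so the parallel axis theorem gives I = 0.26635 + (3.91)(0.795)² = 2.7376 kg m².

2.74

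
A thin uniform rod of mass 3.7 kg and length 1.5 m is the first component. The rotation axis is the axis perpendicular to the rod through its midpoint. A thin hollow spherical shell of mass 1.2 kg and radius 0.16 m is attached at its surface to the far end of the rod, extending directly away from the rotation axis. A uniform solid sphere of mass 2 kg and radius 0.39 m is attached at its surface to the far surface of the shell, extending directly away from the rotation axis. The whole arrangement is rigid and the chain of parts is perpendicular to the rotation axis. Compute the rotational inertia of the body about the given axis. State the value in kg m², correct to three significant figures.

6.09

Thin rod: I_cm = (1/12)ML² = (1/12)(3.7)(1.5)² = 0.69375 kg m²; axis through the centre, so I = 0.69375 kg m².
Spherical shell: I_cm = (2/3)MR² = (2/3)(1.2)(0.16)² = 0.02048 kg m²; centre at d = 0.75 + 0.16 = 0.91 m, so I = I_cm + Md² gives I = 0.02048 + (1.2)(0.91)² = 1.0142 kg m².
Solid sphere: I_cm = (2/5)MR² = (2/5)(2)(0.39)² = 0.12168 kg m²; centre at d = 0.75 + 0.16 + 0.16 + 0.39 = 1.46 m, so I = I_cm + Md² gives I = 0.12168 + (2)(1.46)² = 4.3849 kg m².
Total I = 0.69375 + 1.0142 + 4.3849 = 6.0928 kg m².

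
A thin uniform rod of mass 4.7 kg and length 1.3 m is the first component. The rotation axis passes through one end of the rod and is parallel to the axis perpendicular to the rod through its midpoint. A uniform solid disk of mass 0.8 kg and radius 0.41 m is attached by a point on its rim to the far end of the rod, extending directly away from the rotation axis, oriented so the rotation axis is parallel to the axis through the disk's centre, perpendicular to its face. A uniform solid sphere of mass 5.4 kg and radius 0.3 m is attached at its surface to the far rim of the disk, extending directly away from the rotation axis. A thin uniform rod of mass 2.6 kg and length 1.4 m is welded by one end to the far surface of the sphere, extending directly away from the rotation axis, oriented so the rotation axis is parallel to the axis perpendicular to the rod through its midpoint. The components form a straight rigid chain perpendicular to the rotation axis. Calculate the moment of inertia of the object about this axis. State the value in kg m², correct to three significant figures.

67.7

Thin rod: I_cm = (1/12)ML² = (1/12)(4.7)(1.3)² = 0.66192 kg m²; centre at d = 0.65 m, so the parallel axis theorem gives I = 0.66192 + (4.7)(0.65)² = 2.6477 kg m².
Solid disk: I_cm = (1/2)MR² = (1/2)(0.8)(0.41)² = 0.06724 kg m²; centre at d = 0.65 + 0.65 + 0.41 = 1.71 m, so the parallel axis theorem gives I = 0.06724 + (0.8)(1.71)² = 2.4065 kg m².
Solid sphere: I_cm = (2/5)MR² = (2/5)(5.4)(0.3)² = 0.1944 kg m²; centre at d = 0.65 + 0.65 + 0.41 + 0.41 + 0.3 = 2.42 m, so the parallel axis theorem gives I = 0.1944 + (5.4)(2.42)² = 31.819 kg m².
Thin rod: I_cm = (1/12)ML² = (1/12)(2.6)(1.4)² = 0.42467 kg m²; centre at d = 0.65 + 0.65 + 0.41 + 0.41 + 0.3 + 0.3 + 0.7 = 3.42 m, so the parallel axis theorem gives I = 0.42467 + (2.6)(3.42)² = 30.835 kg m².
Total I = 2.6477 + 2.4065 + 31.819 + 30.835 = 67.708 kg m².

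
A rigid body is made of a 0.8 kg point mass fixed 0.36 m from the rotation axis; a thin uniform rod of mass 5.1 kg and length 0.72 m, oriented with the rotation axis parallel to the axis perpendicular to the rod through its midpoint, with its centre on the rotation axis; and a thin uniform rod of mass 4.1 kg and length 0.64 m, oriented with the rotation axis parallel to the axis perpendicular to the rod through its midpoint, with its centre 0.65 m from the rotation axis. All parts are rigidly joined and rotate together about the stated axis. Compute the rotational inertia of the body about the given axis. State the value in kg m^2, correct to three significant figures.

Point mass: I_cm = 0; centre at d = 0.36 m, so the parallel axis theorem gives I = 0 + (0.8)(0.36)² = 0.10368 kg m^2.
Thin rod: I_cm = (1/12)ML² = (1/12)(5.1)(0.72)² = 0.22032 kg m^2; axis through the centre, so I = 0.22032 kg m^2.
Thin rod: I_cm = (1/12)ML² = (1/12)(4.1)(0.64)² = 0.13995 kg m^2; centre at d = 0.65 m, so the parallel axis theorem gives I = 0.13995 + (4.1)(0.65)² = 1.8722 kg m^2.
Total I = 0.10368 + 0.22032 + 1.8722 = 2.1962 kg m^2.

2.20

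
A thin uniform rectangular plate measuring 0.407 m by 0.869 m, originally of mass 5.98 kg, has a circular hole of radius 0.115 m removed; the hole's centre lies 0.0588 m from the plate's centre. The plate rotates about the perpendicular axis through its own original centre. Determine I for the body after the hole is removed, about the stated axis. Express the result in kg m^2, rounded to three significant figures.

Unpierced body about its centre: I₀ = (1/12)M(a²+b²) = (1/12)(5.98)[(0.407)² + (0.869)²] = 0.45887 kg m^2.
The removed disk has mass m = M·πr²/(ab) = (5.98)·π(0.115)²/(0.407·0.869) = 0.70248 kg (same uniform areal density).
Its moment of inertia about the rotation axis (parallel-axis theorem): I_hole = (1/2)mr² + md² = (1/2)(0.70248)(0.115)² + (0.70248)(0.0588)² = 0.0070739 kg m^2.
Treating the hole as negative mass, I = I₀ − I_hole = 0.45887 − 0.0070739 = 0.4518 kg m^2.

0.452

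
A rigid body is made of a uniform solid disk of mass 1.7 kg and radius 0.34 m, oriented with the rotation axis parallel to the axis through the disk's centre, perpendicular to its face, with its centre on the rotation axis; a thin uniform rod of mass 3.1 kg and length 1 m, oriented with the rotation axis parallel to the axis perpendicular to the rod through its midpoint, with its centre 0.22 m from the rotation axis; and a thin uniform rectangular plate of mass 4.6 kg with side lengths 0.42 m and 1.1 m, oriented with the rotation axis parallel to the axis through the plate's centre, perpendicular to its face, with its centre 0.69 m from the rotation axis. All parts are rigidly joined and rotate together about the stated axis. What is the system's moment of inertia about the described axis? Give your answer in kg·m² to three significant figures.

Solid disk: I_cm = (1/2)MR² = (1/2)(1.7)(0.34)² = 0.09826 kg·m²; axis through the centre, so I = 0.09826 kg·m².
Thin rod: I_cm = (1/12)ML² = (1/12)(3.1)(1)² = 0.25833 kg·m²; centre at d = 0.22 m, so the parallel axis theorem gives I = 0.25833 + (3.1)(0.22)² = 0.40837 kg·m².
Rectangular plate: I_cm = (1/12)M(a²+b²) = (1/12)(4.6)[(0.42)² + (1.1)²] = 0.53145 kg·m²; centre at d = 0.69 m, so the parallel axis theorem gives I = 0.53145 + (4.6)(0.69)² = 2.7215 kg·m².
Total I = 0.09826 + 0.40837 + 2.7215 = 3.2281 kg·m².

3.23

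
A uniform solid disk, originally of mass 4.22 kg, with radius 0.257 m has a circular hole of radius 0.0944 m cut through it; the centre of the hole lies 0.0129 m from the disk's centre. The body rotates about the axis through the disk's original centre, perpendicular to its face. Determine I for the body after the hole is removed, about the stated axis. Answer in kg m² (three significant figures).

Unpierced body about its centre: I₀ = (1/2)MR² = (1/2)(4.22)(0.257)² = 0.13936 kg m².
The removed disk has mass m = M·(r/R)² = (4.22)(0.0944/0.257)² = 0.56936 kg (same uniform areal density).
Its moment of inertia about the rotation axis (parallel-axis theorem): I_hole = (1/2)mr² + md² = (1/2)(0.56936)(0.0944)² + (0.56936)(0.0129)² = 0.0026317 kg m².
Treating the hole as negative mass, I = I₀ − I_hole = 0.13936 − 0.0026317 = 0.13673 kg m².

0.137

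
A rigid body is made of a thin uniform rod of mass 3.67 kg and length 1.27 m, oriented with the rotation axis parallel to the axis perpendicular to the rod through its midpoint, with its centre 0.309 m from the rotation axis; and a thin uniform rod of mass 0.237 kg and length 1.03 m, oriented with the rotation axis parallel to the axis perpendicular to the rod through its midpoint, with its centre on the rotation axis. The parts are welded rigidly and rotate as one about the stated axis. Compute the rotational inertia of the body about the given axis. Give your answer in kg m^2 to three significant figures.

0.865

Thin rod: I_cm = (1/12)ML² = (1/12)(3.67)(1.27)² = 0.49328 kg m^2; centre at d = 0.309 m, so the parallel axis theorem gives I = 0.49328 + (3.67)(0.309)² = 0.84369 kg m^2.
Thin rod: I_cm = (1/12)ML² = (1/12)(0.237)(1.03)² = 0.020953 kg m^2; axis through the centre, so I = 0.020953 kg m^2.
Total I = 0.84369 + 0.020953 = 0.86465 kg m^2.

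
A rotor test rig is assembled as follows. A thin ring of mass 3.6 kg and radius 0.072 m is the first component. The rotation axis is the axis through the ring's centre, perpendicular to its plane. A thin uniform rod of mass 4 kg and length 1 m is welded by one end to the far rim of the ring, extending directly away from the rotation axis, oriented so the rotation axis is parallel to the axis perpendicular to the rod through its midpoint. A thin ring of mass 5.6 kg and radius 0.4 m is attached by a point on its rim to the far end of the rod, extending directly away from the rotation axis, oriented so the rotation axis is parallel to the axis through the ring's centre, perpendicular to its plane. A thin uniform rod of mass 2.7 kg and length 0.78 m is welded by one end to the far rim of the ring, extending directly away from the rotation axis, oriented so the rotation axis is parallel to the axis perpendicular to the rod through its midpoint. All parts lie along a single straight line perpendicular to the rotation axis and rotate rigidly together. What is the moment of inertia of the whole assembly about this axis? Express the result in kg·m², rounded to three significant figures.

Thin ring: I_cm = MR² = (3.6)(0.072)² = 0.018662 kg·m²; axis through the centre, so I = 0.018662 kg·m².
Thin rod: I_cm = (1/12)ML² = (1/12)(4)(1)² = 0.33333 kg·m²; centre at d = 0.072 + 0.5 = 0.572 m, so the parallel axis theorem gives I = 0.33333 + (4)(0.572)² = 1.6421 kg·m².
Thin ring: I_cm = MR² = (5.6)(0.4)² = 0.896 kg·m²; centre at d = 0.072 + 0.5 + 0.5 + 0.4 = 1.472 m, so the parallel axis theorem gives I = 0.896 + (5.6)(1.472)² = 13.03 kg·m².
Thin rod: I_cm = (1/12)ML² = (1/12)(2.7)(0.78)² = 0.13689 kg·m²; centre at d = 0.072 + 0.5 + 0.5 + 0.4 + 0.4 + 0.39 = 2.262 m, so the parallel axis theorem gives I = 0.13689 + (2.7)(2.262)² = 13.952 kg·m².
Total I = 0.018662 + 1.6421 + 13.03 + 13.952 = 28.643 kg·m².

28.6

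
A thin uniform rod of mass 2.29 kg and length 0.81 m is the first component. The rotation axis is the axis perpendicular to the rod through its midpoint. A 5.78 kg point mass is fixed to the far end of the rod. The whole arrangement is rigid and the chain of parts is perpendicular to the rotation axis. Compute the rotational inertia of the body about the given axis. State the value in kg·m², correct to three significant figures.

1.07

Thin rod: I_cm = (1/12)ML² = (1/12)(2.29)(0.81)² = 0.12521 kg·m²; axis through the centre, so I = 0.12521 kg·m².
Point mass: I_cm = 0; centre at d = 0.405 m, so the parallel axis theorem gives I = 0 + (5.78)(0.405)² = 0.94806 kg·m².
Total I = 0.12521 + 0.94806 = 1.0733 kg·m².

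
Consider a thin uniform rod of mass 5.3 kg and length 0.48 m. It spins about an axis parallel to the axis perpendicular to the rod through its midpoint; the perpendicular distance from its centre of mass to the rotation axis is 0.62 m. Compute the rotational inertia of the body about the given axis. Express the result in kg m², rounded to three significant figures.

2.14

I_cm = (1/12)ML² = (1/12)(5.3)(0.48)² = 0.10176 kg m²; centre at d = 0.62 m, so the parallel axis theorem gives I = 0.10176 + (5.3)(0.62)² = 2.1391 kg m².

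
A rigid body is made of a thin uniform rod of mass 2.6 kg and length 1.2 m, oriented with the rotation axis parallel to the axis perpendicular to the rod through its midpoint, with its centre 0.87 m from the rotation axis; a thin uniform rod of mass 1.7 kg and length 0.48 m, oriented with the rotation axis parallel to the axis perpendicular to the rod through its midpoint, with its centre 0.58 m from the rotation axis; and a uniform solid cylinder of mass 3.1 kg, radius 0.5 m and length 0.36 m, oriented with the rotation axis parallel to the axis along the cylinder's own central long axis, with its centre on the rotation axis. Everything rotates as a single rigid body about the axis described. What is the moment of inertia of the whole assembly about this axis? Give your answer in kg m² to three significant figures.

3.27

Thin rod: I_cm = (1/12)ML² = (1/12)(2.6)(1.2)² = 0.312 kg m²; centre at d = 0.87 m, so the parallel axis theorem gives I = 0.312 + (2.6)(0.87)² = 2.2799 kg m².
Thin rod: I_cm = (1/12)ML² = (1/12)(1.7)(0.48)² = 0.03264 kg m²; centre at d = 0.58 m, so the parallel axis theorem gives I = 0.03264 + (1.7)(0.58)² = 0.60452 kg m².
Solid cylinder: I_cm = (1/2)MR² = (1/2)(3.1)(0.5)² = 0.3875 kg m²; axis through the centre, so I = 0.3875 kg m².
Total I = 2.2799 + 0.60452 + 0.3875 = 3.272 kg m².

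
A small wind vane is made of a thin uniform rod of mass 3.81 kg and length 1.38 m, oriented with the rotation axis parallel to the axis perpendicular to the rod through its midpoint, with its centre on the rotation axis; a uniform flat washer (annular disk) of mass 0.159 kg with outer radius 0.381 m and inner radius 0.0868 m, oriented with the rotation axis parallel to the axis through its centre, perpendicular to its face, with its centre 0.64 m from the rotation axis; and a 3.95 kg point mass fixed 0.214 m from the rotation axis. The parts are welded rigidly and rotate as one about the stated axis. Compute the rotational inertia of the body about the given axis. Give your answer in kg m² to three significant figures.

Thin rod: I_cm = (1/12)ML² = (1/12)(3.81)(1.38)² = 0.60465 kg m²; axis through the centre, so I = 0.60465 kg m².
Annular disk: I_cm = (1/2)M(R²+r²) = (1/2)(0.159)[(0.381)² + (0.0868)²] = 0.012139 kg m²; centre at d = 0.64 m, so the parallel axis theorem gives I = 0.012139 + (0.159)(0.64)² = 0.077266 kg m².
Point mass: I_cm = 0; centre at d = 0.214 m, so the parallel axis theorem gives I = 0 + (3.95)(0.214)² = 0.18089 kg m².
Total I = 0.60465 + 0.077266 + 0.18089 = 0.86281 kg m².

0.863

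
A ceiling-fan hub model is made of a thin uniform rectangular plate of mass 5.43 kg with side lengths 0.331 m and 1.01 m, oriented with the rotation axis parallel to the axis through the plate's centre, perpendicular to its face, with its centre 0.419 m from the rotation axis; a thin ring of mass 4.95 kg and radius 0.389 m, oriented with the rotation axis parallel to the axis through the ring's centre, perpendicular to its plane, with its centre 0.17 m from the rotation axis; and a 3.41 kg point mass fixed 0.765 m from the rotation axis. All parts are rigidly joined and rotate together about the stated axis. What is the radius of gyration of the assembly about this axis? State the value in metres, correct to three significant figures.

0.562

Rectangular plate: I_cm = (1/12)M(a²+b²) = (1/12)(5.43)[(0.331)² + (1.01)²] = 0.51117 kg m^2; centre at d = 0.419 m, so I = I_cm + Md² gives I = 0.51117 + (5.43)(0.419)² = 1.4645 kg m^2.
Thin ring: I_cm = MR² = (4.95)(0.389)² = 0.74904 kg m^2; centre at d = 0.17 m, so I = I_cm + Md² gives I = 0.74904 + (4.95)(0.17)² = 0.89209 kg m^2.
Point mass: I_cm = 0; centre at d = 0.765 m, so I = I_cm + Md² gives I = 0 + (3.41)(0.765)² = 1.9956 kg m^2.
Total I = 4.3522 kg m^2; total mass M = 13.79 kg.
k = √(I/M) = √(4.3522/13.79) = 0.56179 m.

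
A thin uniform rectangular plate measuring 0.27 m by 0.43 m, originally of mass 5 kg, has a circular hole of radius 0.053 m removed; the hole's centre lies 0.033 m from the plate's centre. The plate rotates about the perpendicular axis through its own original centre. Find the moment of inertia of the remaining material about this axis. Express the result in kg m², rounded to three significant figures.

Unpierced body about its centre: I₀ = (1/12)M(a²+b²) = (1/12)(5)[(0.27)² + (0.43)²] = 0.10742 kg m².
The removed disk has mass m = M·πr²/(ab) = (5)·π(0.053)²/(0.27·0.43) = 0.38005 kg (same uniform areal density).
Its moment of inertia about the rotation axis (parallel-axis theorem): I_hole = (1/2)mr² + md² = (1/2)(0.38005)(0.053)² + (0.38005)(0.033)² = 0.00094765 kg m².
Treating the hole as negative mass, I = I₀ − I_hole = 0.10742 − 0.00094765 = 0.10647 kg m².

0.106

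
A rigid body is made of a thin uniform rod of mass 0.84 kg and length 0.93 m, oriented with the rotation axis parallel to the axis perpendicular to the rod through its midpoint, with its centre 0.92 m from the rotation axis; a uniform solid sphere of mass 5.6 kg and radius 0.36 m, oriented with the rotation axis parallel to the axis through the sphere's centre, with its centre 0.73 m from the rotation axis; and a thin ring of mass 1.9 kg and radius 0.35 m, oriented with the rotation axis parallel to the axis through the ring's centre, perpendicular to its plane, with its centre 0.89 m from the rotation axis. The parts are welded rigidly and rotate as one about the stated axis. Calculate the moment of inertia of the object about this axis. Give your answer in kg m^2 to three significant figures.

5.78

Thin rod: I_cm = (1/12)ML² = (1/12)(0.84)(0.93)² = 0.060543 kg m^2; centre at d = 0.92 m, so the parallel axis theorem gives I = 0.060543 + (0.84)(0.92)² = 0.77152 kg m^2.
Solid sphere: I_cm = (2/5)MR² = (2/5)(5.6)(0.36)² = 0.2903 kg m^2; centre at d = 0.73 m, so the parallel axis theorem gives I = 0.2903 + (5.6)(0.73)² = 3.2745 kg m^2.
Thin ring: I_cm = MR² = (1.9)(0.35)² = 0.23275 kg m^2; centre at d = 0.89 m, so the parallel axis theorem gives I = 0.23275 + (1.9)(0.89)² = 1.7377 kg m^2.
Total I = 0.77152 + 3.2745 + 1.7377 = 5.7838 kg m^2.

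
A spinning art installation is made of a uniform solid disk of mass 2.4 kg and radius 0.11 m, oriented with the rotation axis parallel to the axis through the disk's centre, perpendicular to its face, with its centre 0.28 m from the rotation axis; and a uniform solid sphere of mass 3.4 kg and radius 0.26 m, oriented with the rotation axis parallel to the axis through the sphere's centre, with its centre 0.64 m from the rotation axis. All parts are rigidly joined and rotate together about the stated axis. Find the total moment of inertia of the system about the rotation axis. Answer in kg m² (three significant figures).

1.69

Solid disk: I_cm = (1/2)MR² = (1/2)(2.4)(0.11)² = 0.01452 kg m²; centre at d = 0.28 m, so I = I_cm + Md² gives I = 0.01452 + (2.4)(0.28)² = 0.20268 kg m².
Solid sphere: I_cm = (2/5)MR² = (2/5)(3.4)(0.26)² = 0.091936 kg m²; centre at d = 0.64 m, so I = I_cm + Md² gives I = 0.091936 + (3.4)(0.64)² = 1.4846 kg m².
Total I = 0.20268 + 1.4846 = 1.6873 kg m².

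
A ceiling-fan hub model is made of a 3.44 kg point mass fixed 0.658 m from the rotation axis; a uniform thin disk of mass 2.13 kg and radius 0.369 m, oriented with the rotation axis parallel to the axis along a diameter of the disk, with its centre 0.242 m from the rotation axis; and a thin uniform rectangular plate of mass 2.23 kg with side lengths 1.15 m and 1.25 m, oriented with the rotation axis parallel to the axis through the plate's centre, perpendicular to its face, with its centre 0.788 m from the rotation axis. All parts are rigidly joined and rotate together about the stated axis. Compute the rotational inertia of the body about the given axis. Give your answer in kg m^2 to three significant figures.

3.61

Point mass: I_cm = 0; centre at d = 0.658 m, so I = I_cm + Md² gives I = 0 + (3.44)(0.658)² = 1.4894 kg m^2.
Thin disk: I_cm = (1/4)MR² = (1/4)(2.13)(0.369)² = 0.072506 kg m^2; centre at d = 0.242 m, so I = I_cm + Md² gives I = 0.072506 + (2.13)(0.242)² = 0.19725 kg m^2.
Rectangular plate: I_cm = (1/12)M(a²+b²) = (1/12)(2.23)[(1.15)² + (1.25)²] = 0.53613 kg m^2; centre at d = 0.788 m, so I = I_cm + Md² gives I = 0.53613 + (2.23)(0.788)² = 1.9208 kg m^2.
Total I = 1.4894 + 0.19725 + 1.9208 = 3.6075 kg m^2.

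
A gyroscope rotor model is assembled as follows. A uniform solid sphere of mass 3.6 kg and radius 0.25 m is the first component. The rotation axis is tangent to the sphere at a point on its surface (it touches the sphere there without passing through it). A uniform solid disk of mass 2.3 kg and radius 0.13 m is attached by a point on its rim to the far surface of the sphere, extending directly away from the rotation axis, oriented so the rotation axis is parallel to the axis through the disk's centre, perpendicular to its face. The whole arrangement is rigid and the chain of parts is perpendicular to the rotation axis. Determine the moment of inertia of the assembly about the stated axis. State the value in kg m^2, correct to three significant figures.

Solid sphere: I_cm = (2/5)MR² = (2/5)(3.6)(0.25)² = 0.09 kg m^2; centre at d = 0.25 m, so the parallel axis theorem gives I = 0.09 + (3.6)(0.25)² = 0.315 kg m^2.
Solid disk: I_cm = (1/2)MR² = (1/2)(2.3)(0.13)² = 0.019435 kg m^2; centre at d = 0.25 + 0.25 + 0.13 = 0.63 m, so the parallel axis theorem gives I = 0.019435 + (2.3)(0.63)² = 0.9323 kg m^2.
Total I = 0.315 + 0.9323 = 1.2473 kg m^2.

1.25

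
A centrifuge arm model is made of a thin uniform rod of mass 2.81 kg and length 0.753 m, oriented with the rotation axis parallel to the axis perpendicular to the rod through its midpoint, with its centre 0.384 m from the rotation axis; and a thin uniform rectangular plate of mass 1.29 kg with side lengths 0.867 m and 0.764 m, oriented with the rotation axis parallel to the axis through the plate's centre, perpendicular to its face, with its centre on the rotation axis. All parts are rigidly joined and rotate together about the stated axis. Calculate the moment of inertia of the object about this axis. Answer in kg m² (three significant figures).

0.691

Thin rod: I_cm = (1/12)ML² = (1/12)(2.81)(0.753)² = 0.13277 kg m²; centre at d = 0.384 m, so I = I_cm + Md² gives I = 0.13277 + (2.81)(0.384)² = 0.54713 kg m².
Rectangular plate: I_cm = (1/12)M(a²+b²) = (1/12)(1.29)[(0.867)² + (0.764)²] = 0.14355 kg m²; axis through the centre, so I = 0.14355 kg m².
Total I = 0.54713 + 0.14355 = 0.69068 kg m².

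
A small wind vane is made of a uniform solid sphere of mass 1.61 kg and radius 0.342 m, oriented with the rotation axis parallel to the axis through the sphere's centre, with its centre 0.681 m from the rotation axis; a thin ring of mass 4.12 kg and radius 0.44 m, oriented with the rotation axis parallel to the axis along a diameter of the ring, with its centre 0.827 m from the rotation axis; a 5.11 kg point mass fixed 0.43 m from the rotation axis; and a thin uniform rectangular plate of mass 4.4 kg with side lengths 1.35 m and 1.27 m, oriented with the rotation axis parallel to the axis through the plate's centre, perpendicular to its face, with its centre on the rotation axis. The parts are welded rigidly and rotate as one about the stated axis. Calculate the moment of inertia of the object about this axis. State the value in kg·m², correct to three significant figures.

6.24

Solid sphere: I_cm = (2/5)MR² = (2/5)(1.61)(0.342)² = 0.075325 kg·m²; centre at d = 0.681 m, so the parallel axis theorem gives I = 0.075325 + (1.61)(0.681)² = 0.82198 kg·m².
Thin ring: I_cm = (1/2)MR² = (1/2)(4.12)(0.44)² = 0.39882 kg·m²; centre at d = 0.827 m, so the parallel axis theorem gives I = 0.39882 + (4.12)(0.827)² = 3.2166 kg·m².
Point mass: I_cm = 0; centre at d = 0.43 m, so the parallel axis theorem gives I = 0 + (5.11)(0.43)² = 0.94484 kg·m².
Rectangular plate: I_cm = (1/12)M(a²+b²) = (1/12)(4.4)[(1.35)² + (1.27)²] = 1.2596 kg·m²; axis through the centre, so I = 1.2596 kg·m².
Total I = 0.82198 + 3.2166 + 0.94484 + 1.2596 = 6.2431 kg·m².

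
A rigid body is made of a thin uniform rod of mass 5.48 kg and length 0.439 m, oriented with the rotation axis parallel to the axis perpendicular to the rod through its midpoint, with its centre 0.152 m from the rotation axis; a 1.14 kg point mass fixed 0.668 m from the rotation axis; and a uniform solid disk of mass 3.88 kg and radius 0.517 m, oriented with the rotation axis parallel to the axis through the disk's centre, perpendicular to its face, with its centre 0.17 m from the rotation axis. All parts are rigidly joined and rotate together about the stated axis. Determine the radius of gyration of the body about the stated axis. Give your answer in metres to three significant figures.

0.359

Thin rod: I_cm = (1/12)ML² = (1/12)(5.48)(0.439)² = 0.088009 kg m²; centre at d = 0.152 m, so I = I_cm + Md² gives I = 0.088009 + (5.48)(0.152)² = 0.21462 kg m².
Point mass: I_cm = 0; centre at d = 0.668 m, so I = I_cm + Md² gives I = 0 + (1.14)(0.668)² = 0.5087 kg m².
Solid disk: I_cm = (1/2)MR² = (1/2)(3.88)(0.517)² = 0.51854 kg m²; centre at d = 0.17 m, so I = I_cm + Md² gives I = 0.51854 + (3.88)(0.17)² = 0.63067 kg m².
Total I = 1.354 kg m²; total mass M = 10.5 kg.
k = √(I/M) = √(1.354/10.5) = 0.3591 m.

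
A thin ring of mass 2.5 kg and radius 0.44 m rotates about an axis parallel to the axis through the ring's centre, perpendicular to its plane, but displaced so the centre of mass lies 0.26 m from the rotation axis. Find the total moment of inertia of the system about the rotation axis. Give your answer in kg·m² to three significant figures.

0.653

I_cm = MR² = (2.5)(0.44)² = 0.484 kg·m²; centre at d = 0.26 m, so the parallel axis theorem gives I = 0.484 + (2.5)(0.26)² = 0.653 kg·m².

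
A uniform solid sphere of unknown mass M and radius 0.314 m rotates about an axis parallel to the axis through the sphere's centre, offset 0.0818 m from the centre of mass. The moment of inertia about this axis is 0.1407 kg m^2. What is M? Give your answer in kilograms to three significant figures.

3.05

I = I_cm + Md² = (2/5)MR² + Md² = M·[0.4·(0.314)² + (0.0818)²] = M·0.04613.
So M = 0.1407 / 0.04613 = 3.0501 kg.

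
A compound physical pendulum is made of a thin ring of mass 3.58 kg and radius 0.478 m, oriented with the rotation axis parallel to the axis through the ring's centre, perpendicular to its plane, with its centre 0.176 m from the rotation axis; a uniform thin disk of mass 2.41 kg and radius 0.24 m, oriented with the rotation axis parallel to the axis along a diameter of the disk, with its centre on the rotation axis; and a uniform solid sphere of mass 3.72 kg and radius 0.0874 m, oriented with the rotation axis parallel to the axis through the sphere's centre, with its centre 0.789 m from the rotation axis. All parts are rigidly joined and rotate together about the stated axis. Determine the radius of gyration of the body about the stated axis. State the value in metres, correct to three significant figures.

0.582

Thin ring: I_cm = MR² = (3.58)(0.478)² = 0.81797 kg m²; centre at d = 0.176 m, so I = I_cm + Md² gives I = 0.81797 + (3.58)(0.176)² = 0.92887 kg m².
Thin disk: I_cm = (1/4)MR² = (1/4)(2.41)(0.24)² = 0.034704 kg m²; axis through the centre, so I = 0.034704 kg m².
Solid sphere: I_cm = (2/5)MR² = (2/5)(3.72)(0.0874)² = 0.011366 kg m²; centre at d = 0.789 m, so I = I_cm + Md² gives I = 0.011366 + (3.72)(0.789)² = 2.3271 kg m².
Total I = 3.2907 kg m²; total mass M = 9.71 kg.
k = √(I/M) = √(3.2907/9.71) = 0.58215 m.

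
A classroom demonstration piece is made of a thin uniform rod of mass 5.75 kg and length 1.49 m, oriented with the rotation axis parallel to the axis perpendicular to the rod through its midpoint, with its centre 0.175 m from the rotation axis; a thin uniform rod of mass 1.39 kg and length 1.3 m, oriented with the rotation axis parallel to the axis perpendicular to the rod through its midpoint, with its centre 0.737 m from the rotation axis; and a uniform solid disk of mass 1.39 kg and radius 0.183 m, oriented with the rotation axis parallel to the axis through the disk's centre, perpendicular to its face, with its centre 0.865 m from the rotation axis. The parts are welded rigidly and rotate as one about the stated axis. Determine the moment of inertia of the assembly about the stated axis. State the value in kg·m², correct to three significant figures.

Thin rod: I_cm = (1/12)ML² = (1/12)(5.75)(1.49)² = 1.0638 kg·m²; centre at d = 0.175 m, so the parallel axis theorem gives I = 1.0638 + (5.75)(0.175)² = 1.2399 kg·m².
Thin rod: I_cm = (1/12)ML² = (1/12)(1.39)(1.3)² = 0.19576 kg·m²; centre at d = 0.737 m, so the parallel axis theorem gives I = 0.19576 + (1.39)(0.737)² = 0.95076 kg·m².
Solid disk: I_cm = (1/2)MR² = (1/2)(1.39)(0.183)² = 0.023275 kg·m²; centre at d = 0.865 m, so the parallel axis theorem gives I = 0.023275 + (1.39)(0.865)² = 1.0633 kg·m².
Total I = 1.2399 + 0.95076 + 1.0633 = 3.254 kg·m².

3.25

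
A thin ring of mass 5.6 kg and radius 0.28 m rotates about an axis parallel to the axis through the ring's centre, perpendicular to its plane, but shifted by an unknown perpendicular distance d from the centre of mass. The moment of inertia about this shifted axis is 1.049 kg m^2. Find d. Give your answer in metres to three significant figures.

About the centre-of-mass axis, I_cm = MR² = (5.6)(0.28)² = 0.43904 kg m^2.
Parallel axis theorem: I = I_cm + Md², so Md² = 1.049 − 0.43904 = 0.60996 kg m^2.
d = √(0.60996 / 5.6) = 0.33003 m.

0.330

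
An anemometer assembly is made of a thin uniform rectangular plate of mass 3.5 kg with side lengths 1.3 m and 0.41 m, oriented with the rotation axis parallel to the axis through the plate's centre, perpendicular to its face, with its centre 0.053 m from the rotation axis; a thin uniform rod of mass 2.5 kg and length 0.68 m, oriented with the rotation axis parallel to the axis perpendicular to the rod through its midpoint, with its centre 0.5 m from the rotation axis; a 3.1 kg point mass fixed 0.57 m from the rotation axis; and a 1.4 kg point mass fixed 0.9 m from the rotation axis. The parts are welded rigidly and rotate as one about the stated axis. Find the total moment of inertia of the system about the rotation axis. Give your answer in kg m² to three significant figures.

Rectangular plate: I_cm = (1/12)M(a²+b²) = (1/12)(3.5)[(1.3)² + (0.41)²] = 0.54195 kg m²; centre at d = 0.053 m, so the parallel axis theorem gives I = 0.54195 + (3.5)(0.053)² = 0.55178 kg m².
Thin rod: I_cm = (1/12)ML² = (1/12)(2.5)(0.68)² = 0.096333 kg m²; centre at d = 0.5 m, so the parallel axis theorem gives I = 0.096333 + (2.5)(0.5)² = 0.72133 kg m².
Point mass: I_cm = 0; centre at d = 0.57 m, so the parallel axis theorem gives I = 0 + (3.1)(0.57)² = 1.0072 kg m².
Point mass: I_cm = 0; centre at d = 0.9 m, so the parallel axis theorem gives I = 0 + (1.4)(0.9)² = 1.134 kg m².
Total I = 0.55178 + 0.72133 + 1.0072 + 1.134 = 3.4143 kg m².

3.41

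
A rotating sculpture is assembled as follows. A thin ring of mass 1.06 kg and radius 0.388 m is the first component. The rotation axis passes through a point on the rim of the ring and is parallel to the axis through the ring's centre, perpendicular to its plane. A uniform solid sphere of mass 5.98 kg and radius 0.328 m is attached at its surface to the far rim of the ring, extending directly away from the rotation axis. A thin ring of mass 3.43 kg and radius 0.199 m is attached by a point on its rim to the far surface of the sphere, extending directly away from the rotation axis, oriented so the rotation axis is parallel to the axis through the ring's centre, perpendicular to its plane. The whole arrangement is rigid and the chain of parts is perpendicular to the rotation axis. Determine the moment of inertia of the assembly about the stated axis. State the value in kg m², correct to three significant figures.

17.1

Thin ring: I_cm = MR² = (1.06)(0.388)² = 0.15958 kg m²; centre at d = 0.388 m, so the parallel axis theorem gives I = 0.15958 + (1.06)(0.388)² = 0.31915 kg m².
Solid sphere: I_cm = (2/5)MR² = (2/5)(5.98)(0.328)² = 0.25734 kg m²; centre at d = 0.388 + 0.388 + 0.328 = 1.104 m, so the parallel axis theorem gives I = 0.25734 + (5.98)(1.104)² = 7.5459 kg m².
Thin ring: I_cm = MR² = (3.43)(0.199)² = 0.13583 kg m²; centre at d = 0.388 + 0.388 + 0.328 + 0.328 + 0.199 = 1.631 m, so the parallel axis theorem gives I = 0.13583 + (3.43)(1.631)² = 9.2602 kg m².
Total I = 0.31915 + 7.5459 + 9.2602 = 17.125 kg m².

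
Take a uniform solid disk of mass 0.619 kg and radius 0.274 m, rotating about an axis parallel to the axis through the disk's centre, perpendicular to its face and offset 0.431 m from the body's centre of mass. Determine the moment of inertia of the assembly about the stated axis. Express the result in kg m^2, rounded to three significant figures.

I_cm = (1/2)MR² = (1/2)(0.619)(0.274)² = 0.023236 kg m^2; centre at d = 0.431 m, so the parallel axis theorem gives I = 0.023236 + (0.619)(0.431)² = 0.13822 kg m^2.

0.138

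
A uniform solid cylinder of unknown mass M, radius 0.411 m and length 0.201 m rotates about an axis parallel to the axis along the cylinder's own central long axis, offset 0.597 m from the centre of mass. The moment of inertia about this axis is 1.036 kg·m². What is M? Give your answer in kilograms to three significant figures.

2.35

I = I_cm + Md² = (1/2)MR² + Md² = M·[0.5·(0.411)² + (0.597)²] = M·0.44087.
So M = 1.036 / 0.44087 = 2.3499 kg.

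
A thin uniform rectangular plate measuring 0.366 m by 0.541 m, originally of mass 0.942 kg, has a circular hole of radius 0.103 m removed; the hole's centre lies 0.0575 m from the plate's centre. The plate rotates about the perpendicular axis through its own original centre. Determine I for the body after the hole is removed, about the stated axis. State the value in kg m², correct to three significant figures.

Unpierced body about its centre: I₀ = (1/12)M(a²+b²) = (1/12)(0.942)[(0.366)² + (0.541)²] = 0.033491 kg m².
The removed disk has mass m = M·πr²/(ab) = (0.942)·π(0.103)²/(0.366·0.541) = 0.15856 kg (same uniform areal density).
Its moment of inertia about the rotation axis (parallel-axis theorem): I_hole = (1/2)mr² + md² = (1/2)(0.15856)(0.103)² + (0.15856)(0.0575)² = 0.0013653 kg m².
Treating the hole as negative mass, I = I₀ − I_hole = 0.033491 − 0.0013653 = 0.032126 kg m².

0.0321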